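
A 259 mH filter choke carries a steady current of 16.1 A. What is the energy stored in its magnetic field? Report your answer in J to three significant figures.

U ≈ 33.6 J

Stored magnetic energy: U = ½LI².
U = ½(0.259 H)(16.1 A)² = 33.57 J.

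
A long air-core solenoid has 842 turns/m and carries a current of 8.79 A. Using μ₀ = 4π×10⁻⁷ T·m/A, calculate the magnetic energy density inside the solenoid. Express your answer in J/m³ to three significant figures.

B = μ₀nI = (4π×10⁻⁷)(842)(8.79) = 9.301×10^-3 T.
u = B²/(2μ₀) = (9.301×10^-3)²/(2×4π×10⁻⁷) = 34.42 J/m³.

u ≈ 34.4 J/m³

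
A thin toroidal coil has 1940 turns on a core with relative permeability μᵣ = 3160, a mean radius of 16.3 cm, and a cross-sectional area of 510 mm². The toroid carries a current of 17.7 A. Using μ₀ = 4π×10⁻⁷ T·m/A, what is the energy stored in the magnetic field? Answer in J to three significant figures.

U ≈ 1170 J

L = μ₀μᵣN²A/(2πR) = (4π×10⁻⁷)(3160)(1940)²(5.100×10^-4)/(2π×0.163) = 7.442 H.
U = ½LI² = ½(7.442)(17.7)² = 1.166×10^3 J.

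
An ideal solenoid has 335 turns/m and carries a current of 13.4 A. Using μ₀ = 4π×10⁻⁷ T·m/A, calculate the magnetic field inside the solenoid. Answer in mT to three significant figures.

B ≈ 5.64 mT

Inside a long solenoid, B = μ₀nI.
B = (4π×10⁻⁷)(335 m⁻¹)(13.4 A) = 5.641×10^-3 T.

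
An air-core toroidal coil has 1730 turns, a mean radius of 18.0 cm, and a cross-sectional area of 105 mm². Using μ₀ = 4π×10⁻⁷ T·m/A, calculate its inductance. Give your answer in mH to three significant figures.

For a thin toroid, L = μ₀N²A/(2πR).
L = (4π×10⁻⁷)(1730)²(1.050×10^-4) / (2π×0.18 m) = 3.492×10^-4 H.

L ≈ 0.349 mH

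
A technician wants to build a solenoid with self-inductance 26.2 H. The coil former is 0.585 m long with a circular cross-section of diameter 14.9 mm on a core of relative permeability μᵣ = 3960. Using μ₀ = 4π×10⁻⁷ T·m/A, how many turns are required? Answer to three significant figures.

N ≈ 4200 turns

A = π(d/2)² = π(7.450×10^-3 m)² = 1.744×10^-4 m².
From L = μ₀μᵣN²A/ℓ, N = √(Lℓ / (μ₀μᵣA)).
N = √[(26.2)(0.585) / ((4π×10⁻⁷)(3960)×1.744×10^-4)] = √(1.766×10^7) ≈ 4202.9.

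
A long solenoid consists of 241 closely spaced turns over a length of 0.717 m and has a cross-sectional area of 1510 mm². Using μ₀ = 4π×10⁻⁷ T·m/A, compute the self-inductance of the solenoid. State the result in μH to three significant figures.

A = 1510 mm² = 1.510×10^-3 m².
For a long solenoid, L = μ₀N²A/ℓ.
L = (4π×10⁻⁷)(241)²(1.510×10^-3)/(0.717 m) = 1.537×10^-4 H.

L ≈ 154 μH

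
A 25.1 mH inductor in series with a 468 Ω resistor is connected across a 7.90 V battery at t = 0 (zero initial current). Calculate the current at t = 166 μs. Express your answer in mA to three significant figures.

τ = L/R = 2.510×10^-2/468 = 5.363×10^-5 s; final current I_∞ = ε/R = 7.90/468 = 1.688×10^-2 A.
I(t) = I_∞(1 − e^(−t/τ)) with t/τ = 3.095.
I = (1.688×10^-2)(1 − e^(−3.095)) = 1.612×10^-2 A.

I ≈ 16.1 mA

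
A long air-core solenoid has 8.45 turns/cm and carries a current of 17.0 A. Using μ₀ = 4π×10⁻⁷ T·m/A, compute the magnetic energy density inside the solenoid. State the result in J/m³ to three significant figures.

B = μ₀nI = (4π×10⁻⁷)(845)(17.0) = 1.805×10^-2 T.
u = B²/(2μ₀) = (1.805×10^-2)²/(2×4π×10⁻⁷) = 129.7 J/m³.

u ≈ 130 J/m³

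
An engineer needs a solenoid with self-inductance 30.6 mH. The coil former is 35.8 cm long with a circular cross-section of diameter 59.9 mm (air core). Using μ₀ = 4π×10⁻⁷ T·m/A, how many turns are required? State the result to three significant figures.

N ≈ 1760 turns

A = π(d/2)² = π(2.995×10^-2 m)² = 2.818×10^-3 m².
From L = μ₀N²A/ℓ, N = √(Lℓ / (μ₀A)).
N = √[(3.060×10^-2)(0.358) / ((4π×10⁻⁷)×2.818×10^-3)] = √(3.094×10^6) ≈ 1758.8.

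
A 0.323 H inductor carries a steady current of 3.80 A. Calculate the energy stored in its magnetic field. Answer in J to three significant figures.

Stored magnetic energy: U = ½LI².
U = ½(0.323 H)(3.80 A)² = 2.332 J.

U ≈ 2.33 J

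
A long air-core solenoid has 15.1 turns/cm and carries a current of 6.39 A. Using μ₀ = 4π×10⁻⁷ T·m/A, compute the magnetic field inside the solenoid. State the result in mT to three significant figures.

Inside a long solenoid, B = μ₀nI.
B = (4π×10⁻⁷)(1.510×10^3 m⁻¹)(6.39 A) = 1.213×10^-2 T.

B ≈ 12.1 mT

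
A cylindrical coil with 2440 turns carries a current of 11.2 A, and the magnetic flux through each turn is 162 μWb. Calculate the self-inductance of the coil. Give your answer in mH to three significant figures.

L ≈ 35.3 mH

Self-inductance is defined by L = NΦ_B/I (flux linkage over current).
L = (2440)(1.620×10^-4 Wb)/(11.2 A) = 3.529×10^-2 H.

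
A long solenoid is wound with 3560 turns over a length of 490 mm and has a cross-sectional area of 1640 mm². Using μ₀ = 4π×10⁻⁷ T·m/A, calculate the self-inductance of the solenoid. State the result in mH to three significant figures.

A = 1640 mm² = 1.640×10^-3 m².
For a long solenoid, L = μ₀N²A/ℓ.
L = (4π×10⁻⁷)(3560)²(1.640×10^-3)/(0.49 m) = 5.330×10^-2 H.

L ≈ 53.3 mH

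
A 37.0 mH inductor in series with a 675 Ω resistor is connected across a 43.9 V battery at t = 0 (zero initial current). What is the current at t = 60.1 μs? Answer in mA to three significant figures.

I ≈ 43.3 mA

τ = L/R = 3.700×10^-2/675 = 5.481×10^-5 s; final current I_∞ = ε/R = 43.9/675 = 6.504×10^-2 A.
I(t) = I_∞(1 − e^(−t/τ)) with t/τ = 1.096.
I = (6.504×10^-2)(1 − e^(−1.096)) = 4.331×10^-2 A.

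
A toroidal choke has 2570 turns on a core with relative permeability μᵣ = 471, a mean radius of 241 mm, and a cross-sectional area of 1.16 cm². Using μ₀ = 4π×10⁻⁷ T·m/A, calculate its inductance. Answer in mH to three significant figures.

For a thin toroid, L = μ₀μᵣN²A/(2πR).
L = (4π×10⁻⁷)(471)(2570)²(1.160×10^-4) / (2π×0.241 m) = 0.29947 H.

L ≈ 299 mH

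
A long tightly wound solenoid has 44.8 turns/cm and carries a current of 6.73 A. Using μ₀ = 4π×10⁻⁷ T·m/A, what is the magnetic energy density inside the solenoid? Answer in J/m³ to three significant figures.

u ≈ 571 J/m³

B = μ₀nI = (4π×10⁻⁷)(4.480×10^3)(6.73) = 3.789×10^-2 T.
u = B²/(2μ₀) = (3.789×10^-2)²/(2×4π×10⁻⁷) = 571.2 J/m³.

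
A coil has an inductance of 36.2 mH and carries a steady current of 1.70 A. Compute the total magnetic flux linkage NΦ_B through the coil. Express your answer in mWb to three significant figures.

NΦ_B ≈ 61.5 mWb

From L = NΦ_B/I, the flux linkage is NΦ_B = LI.
NΦ_B = (3.620×10^-2 H)(1.70 A) = 6.154×10^-2 Wb.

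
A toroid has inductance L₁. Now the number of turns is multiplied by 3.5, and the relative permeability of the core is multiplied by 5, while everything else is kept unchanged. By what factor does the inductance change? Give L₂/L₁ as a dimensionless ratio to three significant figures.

For a toroid, L ∝ μᵣN²A/R.
L₂/L₁ = (3.5)^2 × (5) = 61.3.

L₂/L₁ = 61.3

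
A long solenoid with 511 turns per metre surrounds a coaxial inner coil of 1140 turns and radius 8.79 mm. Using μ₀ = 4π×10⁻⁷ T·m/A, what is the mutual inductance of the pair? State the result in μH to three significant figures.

The outer solenoid produces a uniform field B₁ = μ₀n₁I₁ across the inner coil,
so the flux linkage is N₂Φ = N₂B₁A₂ = μ₀n₁N₂A₂·I₁, giving M = μ₀n₁N₂A₂.
A₂ = πr² = π(8.790×10^-3 m)² = 2.427×10^-4 m².
M = (4π×10⁻⁷)(511)(1140)(2.427×10^-4) = 1.777×10^-4 H.

M ≈ 178 μH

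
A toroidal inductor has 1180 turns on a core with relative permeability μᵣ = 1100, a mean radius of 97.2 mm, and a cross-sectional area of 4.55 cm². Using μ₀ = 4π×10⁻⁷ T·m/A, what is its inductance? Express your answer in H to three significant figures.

For a thin toroid, L = μ₀μᵣN²A/(2πR).
L = (4π×10⁻⁷)(1100)(1180)²(4.550×10^-4) / (2π×9.720×10^-2 m) = 1.434 H.

L ≈ 1.43 H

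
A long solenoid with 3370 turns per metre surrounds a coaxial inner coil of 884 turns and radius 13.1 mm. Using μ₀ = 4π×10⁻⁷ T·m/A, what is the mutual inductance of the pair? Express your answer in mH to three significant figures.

The outer solenoid produces a uniform field B₁ = μ₀n₁I₁ across the inner coil,
so the flux linkage is N₂Φ = N₂B₁A₂ = μ₀n₁N₂A₂·I₁, giving M = μ₀n₁N₂A₂.
A₂ = πr² = π(1.310×10^-2 m)² = 5.391×10^-4 m².
M = (4π×10⁻⁷)(3370)(884)(5.391×10^-4) = 2.018×10^-3 H.

M ≈ 2.02 mH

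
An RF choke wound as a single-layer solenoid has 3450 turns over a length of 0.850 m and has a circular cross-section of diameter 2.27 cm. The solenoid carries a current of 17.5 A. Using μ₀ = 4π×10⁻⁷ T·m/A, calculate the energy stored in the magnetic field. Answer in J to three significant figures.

A = π(d/2)² = π(1.135×10^-2 m)² = 4.047×10^-4 m².
L = μ₀N²A/ℓ = (4π×10⁻⁷)(3450)²(4.047×10^-4)/(0.85) = 7.121×10^-3 H.
U = ½LI² = ½(7.121×10^-3)(17.5)² = 1.09 J.

U ≈ 1.09 J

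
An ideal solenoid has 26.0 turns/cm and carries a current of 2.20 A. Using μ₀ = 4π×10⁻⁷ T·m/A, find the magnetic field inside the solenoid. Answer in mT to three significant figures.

B ≈ 7.19 mT

Inside a long solenoid, B = μ₀nI.
B = (4π×10⁻⁷)(2.600×10^3 m⁻¹)(2.20 A) = 7.188×10^-3 T.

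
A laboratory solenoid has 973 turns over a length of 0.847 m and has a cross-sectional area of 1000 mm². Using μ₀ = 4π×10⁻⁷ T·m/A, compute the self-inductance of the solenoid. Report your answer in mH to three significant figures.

L ≈ 1.40 mH

A = 1000 mm² = 1.000×10^-3 m².
For a long solenoid, L = μ₀N²A/ℓ.
L = (4π×10⁻⁷)(973)²(1.000×10^-3)/(0.847 m) = 1.4046×10^-3 H.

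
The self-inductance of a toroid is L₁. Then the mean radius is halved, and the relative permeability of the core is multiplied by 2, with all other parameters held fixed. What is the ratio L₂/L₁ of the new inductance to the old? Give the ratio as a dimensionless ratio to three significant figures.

For a toroid, L ∝ μᵣN²A/R.
L₂/L₁ = (0.5)^-1 × (2) = 4.00.

L₂/L₁ = 4.00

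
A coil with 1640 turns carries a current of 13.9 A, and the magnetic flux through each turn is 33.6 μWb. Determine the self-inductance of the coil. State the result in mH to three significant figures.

Self-inductance is defined by L = NΦ_B/I (flux linkage over current).
L = (1640)(3.360×10^-5 Wb)/(13.9 A) = 3.964×10^-3 H.

L ≈ 3.96 mH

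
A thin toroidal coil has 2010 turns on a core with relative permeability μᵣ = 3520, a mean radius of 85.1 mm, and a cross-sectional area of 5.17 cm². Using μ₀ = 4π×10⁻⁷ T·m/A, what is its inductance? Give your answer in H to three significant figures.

For a thin toroid, L = μ₀μᵣN²A/(2πR).
L = (4π×10⁻⁷)(3520)(2010)²(5.170×10^-4) / (2π×8.510×10^-2 m) = 17.28 H.

L ≈ 17.3 H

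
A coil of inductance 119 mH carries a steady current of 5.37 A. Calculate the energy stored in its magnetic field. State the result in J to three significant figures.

U ≈ 1.72 J

Stored magnetic energy: U = ½LI².
U = ½(0.119 H)(5.37 A)² = 1.716 J.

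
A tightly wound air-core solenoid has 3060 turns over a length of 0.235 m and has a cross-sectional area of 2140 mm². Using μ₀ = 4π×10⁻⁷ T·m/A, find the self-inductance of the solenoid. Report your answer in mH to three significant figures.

L ≈ 107 mH

A = 2140 mm² = 2.140×10^-3 m².
For a long solenoid, L = μ₀N²A/ℓ.
L = (4π×10⁻⁷)(3060)²(2.140×10^-3)/(0.235 m) = 0.1072 H.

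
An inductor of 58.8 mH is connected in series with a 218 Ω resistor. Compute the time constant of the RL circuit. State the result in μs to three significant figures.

τ ≈ 270 μs

τ = L/R = (5.880×10^-2 H)/(218 Ω) = 2.697×10^-4 s.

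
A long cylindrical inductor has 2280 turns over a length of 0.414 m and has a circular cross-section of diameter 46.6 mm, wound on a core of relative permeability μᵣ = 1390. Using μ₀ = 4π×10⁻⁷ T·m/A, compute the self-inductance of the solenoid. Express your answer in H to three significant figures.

L ≈ 37.4 H

A = π(d/2)² = π(2.330×10^-2 m)² = 1.706×10^-3 m².
For a long solenoid, L = μ₀μᵣN²A/ℓ.
L = (4π×10⁻⁷)(1390)(2280)²(1.706×10^-3)/(0.414 m) = 37.41 H.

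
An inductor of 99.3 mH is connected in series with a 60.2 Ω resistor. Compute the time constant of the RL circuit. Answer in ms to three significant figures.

τ ≈ 1.65 ms

τ = L/R = (9.930×10^-2 H)/(60.2 Ω) = 1.650×10^-3 s.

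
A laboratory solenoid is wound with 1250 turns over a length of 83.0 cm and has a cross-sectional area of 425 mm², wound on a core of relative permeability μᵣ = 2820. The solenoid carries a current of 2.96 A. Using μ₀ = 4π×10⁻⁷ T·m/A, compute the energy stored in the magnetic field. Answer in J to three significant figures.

A = 425 mm² = 4.250×10^-4 m².
L = μ₀μᵣN²A/ℓ = (4π×10⁻⁷)(2820)(1250)²(4.250×10^-4)/(0.83) = 2.835 H.
U = ½LI² = ½(2.835)(2.96)² = 12.42 J.

U ≈ 12.4 J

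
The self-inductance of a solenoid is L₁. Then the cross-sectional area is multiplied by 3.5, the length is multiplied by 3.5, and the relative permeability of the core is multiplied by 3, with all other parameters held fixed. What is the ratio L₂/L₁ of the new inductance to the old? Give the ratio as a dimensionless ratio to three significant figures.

For a solenoid, L ∝ μᵣN²A/ℓ.
L₂/L₁ = (3.5) × (3.5)^-1 × (3) = 3.00.

L₂/L₁ = 3.00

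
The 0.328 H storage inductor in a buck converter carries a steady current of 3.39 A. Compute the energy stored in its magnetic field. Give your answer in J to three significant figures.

U ≈ 1.88 J

Stored magnetic energy: U = ½LI².
U = ½(0.328 H)(3.39 A)² = 1.8847 J.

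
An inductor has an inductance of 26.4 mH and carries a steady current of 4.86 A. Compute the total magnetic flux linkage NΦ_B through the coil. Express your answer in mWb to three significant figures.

NΦ_B ≈ 128 mWb

From L = NΦ_B/I, the flux linkage is NΦ_B = LI.
NΦ_B = (2.640×10^-2 H)(4.86 A) = 0.1283 Wb.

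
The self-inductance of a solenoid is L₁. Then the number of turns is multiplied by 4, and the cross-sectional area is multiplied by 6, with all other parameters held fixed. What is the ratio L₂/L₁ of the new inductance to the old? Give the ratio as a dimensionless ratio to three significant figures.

L₂/L₁ = 96.0

For a solenoid, L ∝ μᵣN²A/ℓ.
L₂/L₁ = (4)^2 × (6) = 96.0.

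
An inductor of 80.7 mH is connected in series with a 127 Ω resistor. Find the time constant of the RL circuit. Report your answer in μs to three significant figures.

τ ≈ 635 μs

τ = L/R = (8.070×10^-2 H)/(127 Ω) = 6.354×10^-4 s.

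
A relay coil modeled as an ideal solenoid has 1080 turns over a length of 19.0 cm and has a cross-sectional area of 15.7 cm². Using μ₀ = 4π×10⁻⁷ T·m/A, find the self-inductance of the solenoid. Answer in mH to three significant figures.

A = 15.7 cm² = 1.570×10^-3 m².
For a long solenoid, L = μ₀N²A/ℓ.
L = (4π×10⁻⁷)(1080)²(1.570×10^-3)/(0.19 m) = 1.211×10^-2 H.

L ≈ 12.1 mH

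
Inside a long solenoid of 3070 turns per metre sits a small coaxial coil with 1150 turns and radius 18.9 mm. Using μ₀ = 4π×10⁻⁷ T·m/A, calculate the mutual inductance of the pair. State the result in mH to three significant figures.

M ≈ 4.98 mH

The outer solenoid produces a uniform field B₁ = μ₀n₁I₁ across the inner coil,
so the flux linkage is N₂Φ = N₂B₁A₂ = μ₀n₁N₂A₂·I₁, giving M = μ₀n₁N₂A₂.
A₂ = πr² = π(1.890×10^-2 m)² = 1.122×10^-3 m².
M = (4π×10⁻⁷)(3070)(1150)(1.122×10^-3) = 4.979×10^-3 H.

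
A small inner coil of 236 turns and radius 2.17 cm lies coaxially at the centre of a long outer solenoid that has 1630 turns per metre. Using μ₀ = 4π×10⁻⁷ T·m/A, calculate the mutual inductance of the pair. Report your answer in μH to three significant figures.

M ≈ 715 μH

The outer solenoid produces a uniform field B₁ = μ₀n₁I₁ across the inner coil,
so the flux linkage is N₂Φ = N₂B₁A₂ = μ₀n₁N₂A₂·I₁, giving M = μ₀n₁N₂A₂.
A₂ = πr² = π(2.170×10^-2 m)² = 1.479×10^-3 m².
M = (4π×10⁻⁷)(1630)(236)(1.479×10^-3) = 7.151×10^-4 H.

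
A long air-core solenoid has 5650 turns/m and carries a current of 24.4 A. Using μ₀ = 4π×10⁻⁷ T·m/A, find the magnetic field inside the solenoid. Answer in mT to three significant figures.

Inside a long solenoid, B = μ₀nI.
B = (4π×10⁻⁷)(5.650×10^3 m⁻¹)(24.4 A) = 0.1732 T.

B ≈ 173 mT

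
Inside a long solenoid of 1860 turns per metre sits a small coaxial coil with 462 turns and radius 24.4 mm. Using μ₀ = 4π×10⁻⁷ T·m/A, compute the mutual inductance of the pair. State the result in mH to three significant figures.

The outer solenoid produces a uniform field B₁ = μ₀n₁I₁ across the inner coil,
so the flux linkage is N₂Φ = N₂B₁A₂ = μ₀n₁N₂A₂·I₁, giving M = μ₀n₁N₂A₂.
A₂ = πr² = π(2.440×10^-2 m)² = 1.870×10^-3 m².
M = (4π×10⁻⁷)(1860)(462)(1.870×10^-3) = 2.020×10^-3 H.

M ≈ 2.02 mH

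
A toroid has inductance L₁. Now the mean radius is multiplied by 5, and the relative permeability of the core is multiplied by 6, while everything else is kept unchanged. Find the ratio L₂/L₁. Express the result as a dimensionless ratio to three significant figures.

For a toroid, L ∝ μᵣN²A/R.
L₂/L₁ = (5)^-1 × (6) = 1.20.

L₂/L₁ = 1.20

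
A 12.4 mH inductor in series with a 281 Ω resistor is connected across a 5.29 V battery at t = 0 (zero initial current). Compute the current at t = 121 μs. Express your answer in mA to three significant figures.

I ≈ 17.6 mA

τ = L/R = 1.240×10^-2/281 = 4.413×10^-5 s; final current I_∞ = ε/R = 5.29/281 = 1.883×10^-2 A.
I(t) = I_∞(1 − e^(−t/τ)) with t/τ = 2.742.
I = (1.883×10^-2)(1 − e^(−2.742)) = 1.761×10^-2 A.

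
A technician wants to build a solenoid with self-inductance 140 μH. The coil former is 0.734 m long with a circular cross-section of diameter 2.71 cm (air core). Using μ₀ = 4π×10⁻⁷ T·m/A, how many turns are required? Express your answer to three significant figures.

A = π(d/2)² = π(1.355×10^-2 m)² = 5.768×10^-4 m².
From L = μ₀N²A/ℓ, N = √(Lℓ / (μ₀A)).
N = √[(1.400×10^-4)(0.734) / ((4π×10⁻⁷)×5.768×10^-4)] = √(1.418×10^5) ≈ 376.5.

N ≈ 377 turns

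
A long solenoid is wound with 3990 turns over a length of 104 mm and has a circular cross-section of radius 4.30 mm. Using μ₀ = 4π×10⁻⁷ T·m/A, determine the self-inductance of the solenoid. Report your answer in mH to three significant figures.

L ≈ 11.2 mH

A = πr² = π(4.300×10^-3 m)² = 5.809×10^-5 m².
For a long solenoid, L = μ₀N²A/ℓ.
L = (4π×10⁻⁷)(3990)²(5.809×10^-5)/(0.104 m) = 1.117×10^-2 H.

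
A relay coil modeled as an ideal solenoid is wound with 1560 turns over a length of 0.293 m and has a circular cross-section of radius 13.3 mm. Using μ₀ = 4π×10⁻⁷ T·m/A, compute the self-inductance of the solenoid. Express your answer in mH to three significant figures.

A = πr² = π(1.330×10^-2 m)² = 5.557×10^-4 m².
For a long solenoid, L = μ₀N²A/ℓ.
L = (4π×10⁻⁷)(1560)²(5.557×10^-4)/(0.293 m) = 5.800×10^-3 H.

L ≈ 5.80 mH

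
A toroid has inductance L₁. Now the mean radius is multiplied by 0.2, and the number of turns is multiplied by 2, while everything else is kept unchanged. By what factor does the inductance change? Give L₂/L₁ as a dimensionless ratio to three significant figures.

For a toroid, L ∝ μᵣN²A/R.
L₂/L₁ = (0.2)^-1 × (2)^2 = 20.0.

L₂/L₁ = 20.0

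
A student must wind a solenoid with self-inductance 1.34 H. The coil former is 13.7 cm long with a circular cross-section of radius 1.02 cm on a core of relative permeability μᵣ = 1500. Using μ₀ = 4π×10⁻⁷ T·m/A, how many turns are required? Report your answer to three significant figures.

A = πr² = π(1.020×10^-2 m)² = 3.269×10^-4 m².
From L = μ₀μᵣN²A/ℓ, N = √(Lℓ / (μ₀μᵣA)).
N = √[(1.34)(0.137) / ((4π×10⁻⁷)(1500)×3.269×10^-4)] = √(2.980×10^5) ≈ 545.9.

N ≈ 546 turns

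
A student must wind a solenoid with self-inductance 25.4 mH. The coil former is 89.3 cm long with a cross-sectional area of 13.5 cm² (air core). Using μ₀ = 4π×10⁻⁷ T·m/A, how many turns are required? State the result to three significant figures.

A = 13.5 cm² = 1.350×10^-3 m².
From L = μ₀N²A/ℓ, N = √(Lℓ / (μ₀A)).
N = √[(2.540×10^-2)(0.893) / ((4π×10⁻⁷)×1.350×10^-3)] = √(1.337×10^7) ≈ 3656.5.

N ≈ 3660 turns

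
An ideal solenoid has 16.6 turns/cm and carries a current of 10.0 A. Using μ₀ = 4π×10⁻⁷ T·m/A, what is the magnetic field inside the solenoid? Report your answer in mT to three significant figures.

B ≈ 20.9 mT

Inside a long solenoid, B = μ₀nI.
B = (4π×10⁻⁷)(1.660×10^3 m⁻¹)(10.0 A) = 2.086×10^-2 T.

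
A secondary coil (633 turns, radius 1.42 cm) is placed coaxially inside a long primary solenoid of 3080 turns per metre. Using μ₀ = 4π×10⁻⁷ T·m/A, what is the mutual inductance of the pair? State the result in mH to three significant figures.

M ≈ 1.55 mH

The outer solenoid produces a uniform field B₁ = μ₀n₁I₁ across the inner coil,
so the flux linkage is N₂Φ = N₂B₁A₂ = μ₀n₁N₂A₂·I₁, giving M = μ₀n₁N₂A₂.
A₂ = πr² = π(1.420×10^-2 m)² = 6.3347×10^-4 m².
M = (4π×10⁻⁷)(3080)(633)(6.3347×10^-4) = 1.552×10^-3 H.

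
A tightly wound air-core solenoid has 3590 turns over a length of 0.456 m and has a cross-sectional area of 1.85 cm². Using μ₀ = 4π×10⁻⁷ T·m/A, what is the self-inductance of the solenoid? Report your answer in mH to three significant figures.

L ≈ 6.57 mH

A = 1.85 cm² = 1.850×10^-4 m².
For a long solenoid, L = μ₀N²A/ℓ.
L = (4π×10⁻⁷)(3590)²(1.850×10^-4)/(0.456 m) = 6.571×10^-3 H.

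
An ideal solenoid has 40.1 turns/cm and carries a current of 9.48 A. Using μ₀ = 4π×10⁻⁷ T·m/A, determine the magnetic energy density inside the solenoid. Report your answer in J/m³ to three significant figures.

u ≈ 908 J/m³

B = μ₀nI = (4π×10⁻⁷)(4.010×10^3)(9.48) = 4.777×10^-2 T.
u = B²/(2μ₀) = (4.777×10^-2)²/(2×4π×10⁻⁷) = 908 J/m³.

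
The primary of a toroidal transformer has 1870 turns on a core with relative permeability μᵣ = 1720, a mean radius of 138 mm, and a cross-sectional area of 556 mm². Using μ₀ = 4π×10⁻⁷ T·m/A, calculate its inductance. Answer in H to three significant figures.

For a thin toroid, L = μ₀μᵣN²A/(2πR).
L = (4π×10⁻⁷)(1720)(1870)²(5.560×10^-4) / (2π×0.138 m) = 4.847 H.

L ≈ 4.85 H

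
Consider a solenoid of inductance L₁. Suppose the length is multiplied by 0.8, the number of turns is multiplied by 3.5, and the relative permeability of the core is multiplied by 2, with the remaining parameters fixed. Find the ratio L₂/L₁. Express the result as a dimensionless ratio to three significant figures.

L₂/L₁ = 30.6

For a solenoid, L ∝ μᵣN²A/ℓ.
L₂/L₁ = (0.8)^-1 × (3.5)^2 × (2) = 30.6.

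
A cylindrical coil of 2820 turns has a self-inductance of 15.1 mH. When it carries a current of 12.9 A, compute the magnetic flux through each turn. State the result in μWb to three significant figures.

Φ_B ≈ 69.1 μWb

From L = NΦ_B/I, the flux per turn is Φ_B = LI/N.
Φ_B = (1.510×10^-2 H)(12.9 A)/2820 = 6.907×10^-5 Wb.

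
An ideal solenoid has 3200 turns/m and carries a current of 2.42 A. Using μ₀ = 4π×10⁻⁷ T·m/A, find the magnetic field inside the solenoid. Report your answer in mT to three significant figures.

Inside a long solenoid, B = μ₀nI.
B = (4π×10⁻⁷)(3.200×10^3 m⁻¹)(2.42 A) = 9.731×10^-3 T.

B ≈ 9.73 mT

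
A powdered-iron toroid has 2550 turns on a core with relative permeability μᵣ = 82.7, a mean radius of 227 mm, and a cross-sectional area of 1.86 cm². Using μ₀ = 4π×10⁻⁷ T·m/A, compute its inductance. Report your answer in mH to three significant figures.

L ≈ 88.1 mH

For a thin toroid, L = μ₀μᵣN²A/(2πR).
L = (4π×10⁻⁷)(82.7)(2550)²(1.860×10^-4) / (2π×0.227 m) = 8.813×10^-2 H.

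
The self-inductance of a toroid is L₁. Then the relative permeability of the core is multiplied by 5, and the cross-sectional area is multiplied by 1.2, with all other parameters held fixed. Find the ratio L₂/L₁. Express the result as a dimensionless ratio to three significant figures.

For a toroid, L ∝ μᵣN²A/R.
L₂/L₁ = (5) × (1.2) = 6.00.

L₂/L₁ = 6.00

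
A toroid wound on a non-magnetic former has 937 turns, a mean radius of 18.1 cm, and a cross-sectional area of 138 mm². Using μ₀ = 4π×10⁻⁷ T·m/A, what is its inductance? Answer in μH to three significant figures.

L ≈ 134 μH

For a thin toroid, L = μ₀N²A/(2πR).
L = (4π×10⁻⁷)(937)²(1.380×10^-4) / (2π×0.181 m) = 1.339×10^-4 H.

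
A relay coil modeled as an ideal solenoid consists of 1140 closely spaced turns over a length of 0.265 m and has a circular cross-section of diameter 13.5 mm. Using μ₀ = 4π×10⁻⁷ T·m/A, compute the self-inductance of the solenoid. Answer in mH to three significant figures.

L ≈ 0.882 mH

A = π(d/2)² = π(6.750×10^-3 m)² = 1.431×10^-4 m².
For a long solenoid, L = μ₀N²A/ℓ.
L = (4π×10⁻⁷)(1140)²(1.431×10^-4)/(0.265 m) = 8.821×10^-4 H.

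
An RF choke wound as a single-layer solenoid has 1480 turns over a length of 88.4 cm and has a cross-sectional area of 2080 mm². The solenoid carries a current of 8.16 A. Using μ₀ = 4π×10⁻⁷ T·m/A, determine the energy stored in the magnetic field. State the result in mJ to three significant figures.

U ≈ 216 mJ

A = 2080 mm² = 2.080×10^-3 m².
L = μ₀N²A/ℓ = (4π×10⁻⁷)(1480)²(2.080×10^-3)/(0.884) = 6.477×10^-3 H.
U = ½LI² = ½(6.477×10^-3)(8.16)² = 0.2156 J.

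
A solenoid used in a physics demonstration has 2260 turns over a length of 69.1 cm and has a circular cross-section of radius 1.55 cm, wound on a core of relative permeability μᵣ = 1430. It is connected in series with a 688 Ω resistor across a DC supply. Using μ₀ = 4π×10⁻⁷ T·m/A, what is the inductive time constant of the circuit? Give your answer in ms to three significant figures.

A = πr² = π(1.550×10^-2 m)² = 7.548×10^-4 m².
L = μ₀μᵣN²A/ℓ = (4π×10⁻⁷)(1430)(2260)²(7.548×10^-4)/(0.691) = 10.03 H.
τ = L/R = (10.03)/(688) = 1.457×10^-2 s.

τ ≈ 14.6 ms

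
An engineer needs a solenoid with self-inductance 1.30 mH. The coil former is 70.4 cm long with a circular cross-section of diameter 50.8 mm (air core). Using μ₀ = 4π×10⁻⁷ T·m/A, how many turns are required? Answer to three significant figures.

N ≈ 599 turns

A = π(d/2)² = π(2.540×10^-2 m)² = 2.027×10^-3 m².
From L = μ₀N²A/ℓ, N = √(Lℓ / (μ₀A)).
N = √[(1.300×10^-3)(0.704) / ((4π×10⁻⁷)×2.027×10^-3)] = √(3.593×10^5) ≈ 599.4.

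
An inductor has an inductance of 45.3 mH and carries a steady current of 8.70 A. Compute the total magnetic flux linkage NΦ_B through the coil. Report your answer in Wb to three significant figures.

From L = NΦ_B/I, the flux linkage is NΦ_B = LI.
NΦ_B = (4.530×10^-2 H)(8.70 A) = 0.3941 Wb.

NΦ_B ≈ 0.394 Wb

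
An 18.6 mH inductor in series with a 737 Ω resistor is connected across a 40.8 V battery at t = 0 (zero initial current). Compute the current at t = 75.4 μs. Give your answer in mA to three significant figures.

I ≈ 52.6 mA

τ = L/R = 1.860×10^-2/737 = 2.524×10^-5 s; final current I_∞ = ε/R = 40.8/737 = 5.536×10^-2 A.
I(t) = I_∞(1 − e^(−t/τ)) with t/τ = 2.988.
I = (5.536×10^-2)(1 − e^(−2.988)) = 5.257×10^-2 A.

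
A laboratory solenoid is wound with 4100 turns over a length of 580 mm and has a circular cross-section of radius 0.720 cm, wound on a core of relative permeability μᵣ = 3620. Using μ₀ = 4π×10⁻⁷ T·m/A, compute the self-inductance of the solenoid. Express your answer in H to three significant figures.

A = πr² = π(7.200×10^-3 m)² = 1.629×10^-4 m².
For a long solenoid, L = μ₀μᵣN²A/ℓ.
L = (4π×10⁻⁷)(3620)(4100)²(1.629×10^-4)/(0.58 m) = 21.47 H.

L ≈ 21.5 H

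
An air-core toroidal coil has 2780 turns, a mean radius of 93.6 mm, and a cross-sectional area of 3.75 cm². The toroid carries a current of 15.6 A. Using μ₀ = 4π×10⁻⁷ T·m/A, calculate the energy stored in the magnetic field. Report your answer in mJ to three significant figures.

U ≈ 754 mJ

L = μ₀N²A/(2πR) = (4π×10⁻⁷)(2780)²(3.750×10^-4)/(2π×9.360×10^-2) = 6.193×10^-3 H.
U = ½LI² = ½(6.193×10^-3)(15.6)² = 0.7535 J.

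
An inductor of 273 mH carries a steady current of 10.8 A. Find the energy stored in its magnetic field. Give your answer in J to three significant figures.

U ≈ 15.9 J

Stored magnetic energy: U = ½LI².
U = ½(0.273 H)(10.8 A)² = 15.92 J.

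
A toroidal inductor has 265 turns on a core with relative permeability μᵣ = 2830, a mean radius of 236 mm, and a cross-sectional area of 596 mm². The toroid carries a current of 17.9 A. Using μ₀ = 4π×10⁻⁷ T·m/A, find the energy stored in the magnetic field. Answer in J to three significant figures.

L = μ₀μᵣN²A/(2πR) = (4π×10⁻⁷)(2830)(265)²(5.960×10^-4)/(2π×0.236) = 0.1004 H.
U = ½LI² = ½(0.1004)(17.9)² = 16.08 J.

U ≈ 16.1 J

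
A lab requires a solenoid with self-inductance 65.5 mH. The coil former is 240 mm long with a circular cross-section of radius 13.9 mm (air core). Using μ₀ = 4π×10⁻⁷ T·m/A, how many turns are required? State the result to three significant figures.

N ≈ 4540 turns

A = πr² = π(1.390×10^-2 m)² = 6.070×10^-4 m².
From L = μ₀N²A/ℓ, N = √(Lℓ / (μ₀A)).
N = √[(6.550×10^-2)(0.24) / ((4π×10⁻⁷)×6.070×10^-4)] = √(2.061×10^7) ≈ 4539.7.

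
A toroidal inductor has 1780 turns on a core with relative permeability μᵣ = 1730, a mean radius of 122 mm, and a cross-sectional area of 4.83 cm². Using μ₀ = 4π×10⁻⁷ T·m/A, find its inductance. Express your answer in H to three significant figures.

For a thin toroid, L = μ₀μᵣN²A/(2πR).
L = (4π×10⁻⁷)(1730)(1780)²(4.830×10^-4) / (2π×0.122 m) = 4.34 H.

L ≈ 4.34 H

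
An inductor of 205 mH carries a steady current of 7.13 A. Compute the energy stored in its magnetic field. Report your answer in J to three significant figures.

Stored magnetic energy: U = ½LI².
U = ½(0.205 H)(7.13 A)² = 5.211 J.

U ≈ 5.21 J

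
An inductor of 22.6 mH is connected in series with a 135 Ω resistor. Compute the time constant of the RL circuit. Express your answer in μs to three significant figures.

τ = L/R = (2.260×10^-2 H)/(135 Ω) = 1.674×10^-4 s.

τ ≈ 167 μs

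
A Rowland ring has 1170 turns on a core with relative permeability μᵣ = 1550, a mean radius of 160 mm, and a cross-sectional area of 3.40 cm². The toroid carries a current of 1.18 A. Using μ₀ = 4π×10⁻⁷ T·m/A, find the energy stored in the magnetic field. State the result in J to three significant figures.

U ≈ 0.628 J

L = μ₀μᵣN²A/(2πR) = (4π×10⁻⁷)(1550)(1170)²(3.400×10^-4)/(2π×0.16) = 0.9018 H.
U = ½LI² = ½(0.9018)(1.18)² = 0.6278 J.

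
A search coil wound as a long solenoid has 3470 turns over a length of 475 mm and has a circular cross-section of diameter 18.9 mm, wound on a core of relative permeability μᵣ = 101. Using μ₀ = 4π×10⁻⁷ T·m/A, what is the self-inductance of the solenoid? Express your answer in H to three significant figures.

A = π(d/2)² = π(9.450×10^-3 m)² = 2.806×10^-4 m².
For a long solenoid, L = μ₀μᵣN²A/ℓ.
L = (4π×10⁻⁷)(101)(3470)²(2.806×10^-4)/(0.475 m) = 0.9026 H.

L ≈ 0.903 H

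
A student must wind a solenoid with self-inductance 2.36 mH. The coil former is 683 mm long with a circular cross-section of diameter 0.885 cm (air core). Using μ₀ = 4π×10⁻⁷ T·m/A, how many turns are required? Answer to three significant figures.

N ≈ 4570 turns

A = π(d/2)² = π(4.425×10^-3 m)² = 6.151×10^-5 m².
From L = μ₀N²A/ℓ, N = √(Lℓ / (μ₀A)).
N = √[(2.360×10^-3)(0.683) / ((4π×10⁻⁷)×6.151×10^-5)] = √(2.085×10^7) ≈ 4566.4.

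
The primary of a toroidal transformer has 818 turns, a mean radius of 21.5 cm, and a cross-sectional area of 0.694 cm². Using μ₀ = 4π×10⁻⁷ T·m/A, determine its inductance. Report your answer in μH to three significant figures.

For a thin toroid, L = μ₀N²A/(2πR).
L = (4π×10⁻⁷)(818)²(6.940×10^-5) / (2π×0.215 m) = 4.320×10^-5 H.

L ≈ 43.2 μH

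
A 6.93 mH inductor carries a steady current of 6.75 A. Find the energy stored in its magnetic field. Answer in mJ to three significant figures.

U ≈ 158 mJ

Stored magnetic energy: U = ½LI².
U = ½(6.930×10^-3 H)(6.75 A)² = 0.1579 J.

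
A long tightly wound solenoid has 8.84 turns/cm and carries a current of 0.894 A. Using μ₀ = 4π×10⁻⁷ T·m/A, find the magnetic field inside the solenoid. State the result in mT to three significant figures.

B ≈ 0.993 mT

Inside a long solenoid, B = μ₀nI.
B = (4π×10⁻⁷)(884 m⁻¹)(0.894 A) = 9.931×10^-4 T.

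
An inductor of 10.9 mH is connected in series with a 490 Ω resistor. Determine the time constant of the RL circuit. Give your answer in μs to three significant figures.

τ ≈ 22.2 μs

τ = L/R = (1.090×10^-2 H)/(490 Ω) = 2.224×10^-5 s.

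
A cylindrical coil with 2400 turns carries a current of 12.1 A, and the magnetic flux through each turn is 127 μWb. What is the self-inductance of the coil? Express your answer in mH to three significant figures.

Self-inductance is defined by L = NΦ_B/I (flux linkage over current).
L = (2400)(1.270×10^-4 Wb)/(12.1 A) = 2.519×10^-2 H.

L ≈ 25.2 mH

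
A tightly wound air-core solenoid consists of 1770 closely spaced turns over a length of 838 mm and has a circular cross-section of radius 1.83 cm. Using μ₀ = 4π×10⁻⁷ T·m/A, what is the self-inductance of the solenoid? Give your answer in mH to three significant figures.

L ≈ 4.94 mH

A = πr² = π(1.830×10^-2 m)² = 1.052×10^-3 m².
For a long solenoid, L = μ₀N²A/ℓ.
L = (4π×10⁻⁷)(1770)²(1.052×10^-3)/(0.838 m) = 4.943×10^-3 H.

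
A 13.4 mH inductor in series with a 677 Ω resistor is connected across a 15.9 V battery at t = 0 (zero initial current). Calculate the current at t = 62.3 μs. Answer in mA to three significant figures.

I ≈ 22.5 mA

τ = L/R = 1.340×10^-2/677 = 1.979×10^-5 s; final current I_∞ = ε/R = 15.9/677 = 2.349×10^-2 A.
I(t) = I_∞(1 − e^(−t/τ)) with t/τ = 3.148.
I = (2.349×10^-2)(1 − e^(−3.148)) = 2.248×10^-2 A.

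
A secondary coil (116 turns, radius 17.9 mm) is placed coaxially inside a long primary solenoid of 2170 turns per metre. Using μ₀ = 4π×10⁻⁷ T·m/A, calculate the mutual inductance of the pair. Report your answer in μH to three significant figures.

M ≈ 318 μH

The outer solenoid produces a uniform field B₁ = μ₀n₁I₁ across the inner coil,
so the flux linkage is N₂Φ = N₂B₁A₂ = μ₀n₁N₂A₂·I₁, giving M = μ₀n₁N₂A₂.
A₂ = πr² = π(1.790×10^-2 m)² = 1.007×10^-3 m².
M = (4π×10⁻⁷)(2170)(116)(1.007×10^-3) = 3.184×10^-4 H.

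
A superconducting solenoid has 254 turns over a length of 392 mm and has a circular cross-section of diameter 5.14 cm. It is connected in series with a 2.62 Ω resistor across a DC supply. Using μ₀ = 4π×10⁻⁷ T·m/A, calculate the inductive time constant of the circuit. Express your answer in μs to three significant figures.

A = π(d/2)² = π(2.570×10^-2 m)² = 2.07499×10^-3 m².
L = μ₀N²A/ℓ = (4π×10⁻⁷)(254)²(2.07499×10^-3)/(0.392) = 4.291×10^-4 H.
τ = L/R = (4.291×10^-4)/(2.62) = 1.638×10^-4 s.

τ ≈ 164 μs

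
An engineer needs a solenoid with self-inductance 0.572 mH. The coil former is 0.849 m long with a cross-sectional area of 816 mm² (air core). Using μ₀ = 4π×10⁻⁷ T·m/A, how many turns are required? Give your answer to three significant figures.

A = 816 mm² = 8.160×10^-4 m².
From L = μ₀N²A/ℓ, N = √(Lℓ / (μ₀A)).
N = √[(5.720×10^-4)(0.849) / ((4π×10⁻⁷)×8.160×10^-4)] = √(4.736×10^5) ≈ 688.2.

N ≈ 688 turns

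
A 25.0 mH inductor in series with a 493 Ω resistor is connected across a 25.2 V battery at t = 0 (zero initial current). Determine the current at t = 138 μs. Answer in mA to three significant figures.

I ≈ 47.8 mA

τ = L/R = 2.500×10^-2/493 = 5.071×10^-5 s; final current I_∞ = ε/R = 25.2/493 = 5.112×10^-2 A.
I(t) = I_∞(1 − e^(−t/τ)) with t/τ = 2.721.
I = (5.112×10^-2)(1 − e^(−2.721)) = 4.775×10^-2 A.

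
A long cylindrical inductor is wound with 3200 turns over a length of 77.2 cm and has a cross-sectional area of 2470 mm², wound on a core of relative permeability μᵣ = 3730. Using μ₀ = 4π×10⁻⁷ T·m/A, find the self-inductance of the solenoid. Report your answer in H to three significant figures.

L ≈ 154 H

A = 2470 mm² = 2.470×10^-3 m².
For a long solenoid, L = μ₀μᵣN²A/ℓ.
L = (4π×10⁻⁷)(3730)(3200)²(2.470×10^-3)/(0.772 m) = 153.6 H.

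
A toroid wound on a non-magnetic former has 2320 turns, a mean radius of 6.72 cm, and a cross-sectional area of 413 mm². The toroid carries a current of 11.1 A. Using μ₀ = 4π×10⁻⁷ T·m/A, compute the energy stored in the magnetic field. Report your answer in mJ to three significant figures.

U ≈ 408 mJ

L = μ₀N²A/(2πR) = (4π×10⁻⁷)(2320)²(4.130×10^-4)/(2π×6.720×10^-2) = 6.616×10^-3 H.
U = ½LI² = ½(6.616×10^-3)(11.1)² = 0.4076 J.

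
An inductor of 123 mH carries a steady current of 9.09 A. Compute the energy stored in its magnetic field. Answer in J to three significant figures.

U ≈ 5.08 J

Stored magnetic energy: U = ½LI².
U = ½(0.123 H)(9.09 A)² = 5.082 J.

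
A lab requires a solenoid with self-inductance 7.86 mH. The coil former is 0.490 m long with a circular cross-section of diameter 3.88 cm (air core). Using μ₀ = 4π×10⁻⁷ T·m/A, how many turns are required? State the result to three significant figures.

A = π(d/2)² = π(1.940×10^-2 m)² = 1.182×10^-3 m².
From L = μ₀N²A/ℓ, N = √(Lℓ / (μ₀A)).
N = √[(7.860×10^-3)(0.49) / ((4π×10⁻⁷)×1.182×10^-3)] = √(2.592×10^6) ≈ 1610.0.

N ≈ 1610 turns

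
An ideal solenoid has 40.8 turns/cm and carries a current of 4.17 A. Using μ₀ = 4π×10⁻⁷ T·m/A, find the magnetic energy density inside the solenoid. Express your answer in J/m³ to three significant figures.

B = μ₀nI = (4π×10⁻⁷)(4.080×10^3)(4.17) = 2.138×10^-2 T.
u = B²/(2μ₀) = (2.138×10^-2)²/(2×4π×10⁻⁷) = 181.9 J/m³.

u ≈ 182 J/m³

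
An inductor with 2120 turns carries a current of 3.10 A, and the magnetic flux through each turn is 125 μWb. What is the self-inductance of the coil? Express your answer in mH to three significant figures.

L ≈ 85.5 mH

Self-inductance is defined by L = NΦ_B/I (flux linkage over current).
L = (2120)(1.250×10^-4 Wb)/(3.10 A) = 8.548×10^-2 H.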